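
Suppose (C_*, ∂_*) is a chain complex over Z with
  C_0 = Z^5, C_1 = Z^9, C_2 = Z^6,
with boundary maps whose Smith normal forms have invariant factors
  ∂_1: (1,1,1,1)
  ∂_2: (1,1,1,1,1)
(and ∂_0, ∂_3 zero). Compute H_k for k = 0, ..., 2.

H_0 = Z,  H_1 = 0,  H_2 = Z.

H_0: b_0 = 5 − 0 − 4 = 1; torsion from ∂_1 factors > 1: none. So H_0 = Z.
H_1: b_1 = 9 − 4 − 5 = 0; torsion from ∂_2 factors > 1: none. So H_1 = 0.
H_2: b_2 = 6 − 5 − 0 = 1; torsion from ∂_3 factors > 1: none. So H_2 = Z.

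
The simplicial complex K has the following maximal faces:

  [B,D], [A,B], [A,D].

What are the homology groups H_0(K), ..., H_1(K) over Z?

H_0 ≅ Z,  H_1 ≅ Z.

Take the total order A < B < D on the vertex set. Then K (dimension 1) consists of the simplices:

  0-simplices (3): A, B, D
  1-simplices (3): AB, AD, BD

so the chain groups are C_0 ≅ Z^3, C_1 ≅ Z^3.

∂_1: C_1 → C_0 is given by ∂[p,q] = [q] − [p].
This gives a 3×3 integer matrix of rank 2; reducing to Smith normal form yields diagonal entries (1,1).

Now H_k = ker ∂_k / im ∂_{k+1}, so:

  H_0: rank C_0 − rank ∂_1 = 3 − 2 = 1, and the invariant factors of ∂_1 are all 1, so H_0 ≅ Z.
  H_1: rank ker ∂_1 − rank ∂_2 = (3 − 2) − 0 = 1, and there is no ∂_2, so H_1 ≅ Z.

As a check, the Euler characteristic is 3 − 3 = 0, which agrees with 1 − 1 = 0.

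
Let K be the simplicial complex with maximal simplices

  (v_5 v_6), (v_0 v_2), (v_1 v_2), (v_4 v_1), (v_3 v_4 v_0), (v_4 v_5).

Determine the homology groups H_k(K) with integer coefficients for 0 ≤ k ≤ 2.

H_0 ≅ Z,  H_1 ≅ Z,  H_2 = 0.

Take the total order v_0 < v_1 < v_2 < v_3 < v_4 < v_5 < v_6 on the vertex set. Then K (dimension 2) consists of the simplices:

  0-simplices (7): [v_0], [v_1], [v_2], [v_3], [v_4], [v_5], [v_6]
  1-simplices (8): [v_0,v_2], [v_0,v_3], [v_0,v_4], [v_1,v_2], [v_1,v_4], [v_3,v_4], [v_4,v_5], [v_5,v_6]
  2-simplices (1): [v_0,v_3,v_4]

giving chain groups C_0 ≅ Z^7, C_1 ≅ Z^8, C_2 ≅ Z^1.

The boundary map ∂_1: C_1 → C_0 maps an edge to its endpoints' difference, ∂[p,q] = q − p.
The 7×8 boundary matrix has rank 6 and Smith normal form diag(1,1,1,1,1,1).

The boundary map ∂_2: C_2 → C_1 sends each 2-simplex [p,q,r] to [q,r] − [p,r] + [p,q]. For instance
  ∂[v_0,v_3,v_4] = [v_3,v_4] − [v_0,v_4] + [v_0,v_3].
The 8×1 boundary matrix has rank 1 and Smith normal form diag(1).

Now H_k = ker ∂_k / im ∂_{k+1}, so:

  H_0: rank C_0 − rank ∂_1 = 7 − 6 = 1, and the invariant factors of ∂_1 are all 1, so H_0 = Z.
  H_1: rank ker ∂_1 − rank ∂_2 = (8 − 6) − 1 = 1, and the invariant factors of ∂_2 are all 1, so H_1 = Z.
  H_2: rank ker ∂_2 − rank ∂_3 = (1 − 1) − 0 = 0, and there is no ∂_3, so H_2 = 0.

As a check, the Euler characteristic is 7 − 8 + 1 = 0, which agrees with 1 − 1 + 0 = 0.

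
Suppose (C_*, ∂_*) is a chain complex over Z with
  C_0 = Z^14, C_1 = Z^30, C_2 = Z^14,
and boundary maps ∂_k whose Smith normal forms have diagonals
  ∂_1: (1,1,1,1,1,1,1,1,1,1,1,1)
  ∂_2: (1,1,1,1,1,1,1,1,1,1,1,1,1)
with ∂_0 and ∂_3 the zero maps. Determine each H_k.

H_0: b_0 = 14 − 0 − 12 = 2; torsion from ∂_1 factors > 1: none. So H_0 = Z^2.
H_1: b_1 = 30 − 12 − 13 = 5; torsion from ∂_2 factors > 1: none. So H_1 = Z^5.
H_2: b_2 = 14 − 13 − 0 = 1; torsion from ∂_3 factors > 1: none. So H_2 = Z.

H_0 = Z^2,  H_1 = Z^5,  H_2 = Z.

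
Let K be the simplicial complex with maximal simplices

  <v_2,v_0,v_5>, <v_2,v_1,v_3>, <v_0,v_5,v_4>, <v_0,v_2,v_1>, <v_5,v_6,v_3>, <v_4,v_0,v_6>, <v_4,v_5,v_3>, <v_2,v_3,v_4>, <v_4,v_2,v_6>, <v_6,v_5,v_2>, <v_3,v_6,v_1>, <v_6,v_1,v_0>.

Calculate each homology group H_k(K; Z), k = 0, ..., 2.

H_0 = Z,  H_1 = Z/2Z,  H_2 = 0.

We work with the vertex ordering v_0 < v_1 < v_2 < v_3 < v_4 < v_5 < v_6. The simplices of K, each written with vertices in increasing order, are:

  0-simplices (7): [v_0], [v_1], [v_2], [v_3], [v_4], [v_5], [v_6]
  1-simplices (18): (18 of them)
  2-simplices (12): (12 of them)

so the chain groups are C_0 ≅ Z^7, C_1 ≅ Z^18, C_2 ≅ Z^12.

Boundary ∂_1: C_1 → C_0 sends each edge [p,q] (with p < q) to q − p. For instance
  ∂[v_2,v_5] = [v_5] − [v_2].
This gives a 7×18 integer matrix of rank 6; reducing to Smith normal form yields diagonal entries (1,1,1,1,1,1).

Boundary ∂_2: C_2 → C_1 maps a triangle to the signed sum of its edges. For instance
  ∂[v_0,v_4,v_6] = [v_4,v_6] − [v_0,v_6] + [v_0,v_4],
  ∂[v_0,v_1,v_6] = [v_1,v_6] − [v_0,v_6] + [v_0,v_1].
The resulting 18×12 matrix has rank 12, and its Smith normal form has invariant factors (1,1,1,1,1,1,1,1,1,1,1,2).

From H_k ≅ ker(∂_k) / im(∂_{k+1}) we obtain:

  H_0: rank C_0 − rank ∂_1 = 7 − 6 = 1, and the invariant factors of ∂_1 are all 1, so H_0 = Z.
  H_1: rank ker ∂_1 − rank ∂_2 = (18 − 6) − 12 = 0, and ∂_2 has invariant factor 2 > 1, so H_1 = Z/2Z.
  H_2: rank ker ∂_2 − rank ∂_3 = (12 − 12) − 0 = 0, and there is no ∂_3, so H_2 = 0.

(K is a triangulation of the real projective plane RP^2.)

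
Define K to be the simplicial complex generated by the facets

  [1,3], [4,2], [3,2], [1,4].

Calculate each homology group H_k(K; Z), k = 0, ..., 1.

Order the vertices as 1 < 2 < 3 < 4. Listing each simplex with vertices in this order, K has dimension 1 with simplices:

  0-simplices (4): [1], [2], [3], [4]
  1-simplices (4): [1,3], [1,4], [2,3], [2,4]

so the chain groups are C_0 ≅ Z^4, C_1 ≅ Z^4.

The boundary map ∂_1: C_1 → C_0 maps an edge to its endpoints' difference, ∂[p,q] = q − p.
As a 4×4 matrix over Z this has rank 3, with invariant factors (1,1,1).

Computing H_k = (kernel of ∂_k) / (image of ∂_{k+1}):

  H_0: rank C_0 − rank ∂_1 = 4 − 3 = 1, and the invariant factors of ∂_1 are all 1, so H_0 = Z.
  H_1: rank ker ∂_1 − rank ∂_2 = (4 − 3) − 0 = 1, and there is no ∂_2, so H_1 = Z.

(K is a triangulation of the circle S^1.)

H_0 ≅ Z,  H_1 ≅ Z.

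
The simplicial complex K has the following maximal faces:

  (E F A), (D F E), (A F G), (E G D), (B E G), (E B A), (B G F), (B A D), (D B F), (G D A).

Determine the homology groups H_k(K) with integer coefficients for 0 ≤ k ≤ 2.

H_0 = Z,  H_1 = Z/2,  H_2 = 0.

K has 6 vertices, 15 edges, 10 triangles.
rank ∂_0 = 0, rank ∂_1 = 5 ⇒ b_0 = 6 − 0 − 5 = 1; all invariant factors of ∂_1 are 1 so no torsion. So H_0 = Z.
rank ∂_1 = 5, rank ∂_2 = 10 ⇒ b_1 = 15 − 5 − 10 = 0; ∂_2 has invariant factor(s) [2] giving torsion. So H_1 = Z/2.
rank ∂_2 = 10, rank ∂_3 = 0 ⇒ b_2 = 10 − 10 − 0 = 0. So H_2 = 0.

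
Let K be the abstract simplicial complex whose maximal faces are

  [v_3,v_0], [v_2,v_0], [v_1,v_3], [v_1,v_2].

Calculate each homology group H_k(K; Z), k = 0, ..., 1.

H_0 ≅ Z,  H_1 ≅ Z.

Take the total order v_0 < v_1 < v_2 < v_3 on the vertex set. Then K (dimension 1) consists of the simplices:

  0-simplices (4): [v_0], [v_1], [v_2], [v_3]
  1-simplices (4): [v_0,v_2], [v_0,v_3], [v_1,v_2], [v_1,v_3]

Hence C_0 ≅ Z^4, C_1 ≅ Z^4.

∂_1: C_1 → C_0 maps an edge to its endpoints' difference, ∂[p,q] = q − p.
This gives a 4×4 integer matrix of rank 3; reducing to Smith normal form yields diagonal entries (1,1,1).

Computing H_k = (kernel of ∂_k) / (image of ∂_{k+1}):

  H_0: rank C_0 − rank ∂_1 = 4 − 3 = 1, and the invariant factors of ∂_1 are all 1, so H_0 ≅ Z.
  H_1: rank ker ∂_1 − rank ∂_2 = (4 − 3) − 0 = 1, and there is no ∂_2, so H_1 ≅ Z.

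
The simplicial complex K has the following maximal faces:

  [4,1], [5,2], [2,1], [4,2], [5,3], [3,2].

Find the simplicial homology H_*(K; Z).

H_0 = Z,  H_1 = Z^2.

Take the total order 1 < 2 < 3 < 4 < 5 on the vertex set. Then K (dimension 1) consists of the simplices:

  0-simplices (5): [1], [2], [3], [4], [5]
  1-simplices (6): [1,2], [1,4], [2,3], [2,4], [2,5], [3,5]

giving chain groups C_0 ≅ Z^5, C_1 ≅ Z^6.

Boundary ∂_1: C_1 → C_0 sends each edge [p,q] (with p < q) to q − p.
The 5×6 boundary matrix has rank 4 and Smith normal form diag(1,1,1,1).

Computing H_k = (kernel of ∂_k) / (image of ∂_{k+1}):

  H_0: rank C_0 − rank ∂_1 = 5 − 4 = 1, and the invariant factors of ∂_1 are all 1, so H_0 ≅ Z.
  H_1: rank ker ∂_1 − rank ∂_2 = (6 − 4) − 0 = 2, and there is no ∂_2, so H_1 ≅ Z^2.

(K is a triangulation of a wedge of 2 circles.)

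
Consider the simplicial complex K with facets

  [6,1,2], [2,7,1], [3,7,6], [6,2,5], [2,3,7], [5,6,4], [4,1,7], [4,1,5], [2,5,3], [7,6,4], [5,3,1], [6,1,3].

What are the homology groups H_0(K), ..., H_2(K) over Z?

Fix the vertex order 1 < 2 < 3 < 4 < 5 < 6 < 7 and write every simplex with vertices in increasing order. Then dim K = 2 and the simplices of K are:

  0-simplices (7): [1], [2], [3], [4], [5], [6], [7]
  1-simplices (18): [1,2], [1,3], [1,4], [1,5], [1,6], [1,7], [2,3], [2,5], [2,6], [2,7], [3,5], [3,6], [3,7], [4,5], [4,6], [4,7], [5,6], [6,7]
  2-simplices (12): [1,2,6], [1,2,7], [1,3,5], [1,3,6], [1,4,5], [1,4,7], [2,3,5], [2,3,7], [2,5,6], [3,6,7], [4,5,6], [4,6,7]

giving chain groups C_0 ≅ Z^7, C_1 ≅ Z^18, C_2 ≅ Z^12.

The boundary map ∂_1: C_1 → C_0 sends each edge [p,q] (with p < q) to q − p. For instance
  ∂[1,2] = [2] − [1].
This gives a 7×18 integer matrix of rank 6; reducing to Smith normal form yields diagonal entries (1,1,1,1,1,1).

Boundary ∂_2: C_2 → C_1 acts by ∂[p,q,r] = [q,r] − [p,r] + [p,q]. For instance
  ∂[2,3,5] = [3,5] − [2,5] + [2,3],
  ∂[3,6,7] = [6,7] − [3,7] + [3,6].
The resulting 18×12 matrix has rank 12, and its Smith normal form has invariant factors (1,1,1,1,1,1,1,1,1,1,1,2).

Now H_k = ker ∂_k / im ∂_{k+1}, so:

  H_0: rank C_0 − rank ∂_1 = 7 − 6 = 1, and the invariant factors of ∂_1 are all 1, so H_0 = Z.
  H_1: rank ker ∂_1 − rank ∂_2 = (18 − 6) − 12 = 0, and ∂_2 has invariant factor 2 > 1, so H_1 = Z/2.
  H_2: rank ker ∂_2 − rank ∂_3 = (12 − 12) − 0 = 0, and there is no ∂_3, so H_2 = 0.

H_0 ≅ Z,  H_1 ≅ Z/2,  H_2 = 0.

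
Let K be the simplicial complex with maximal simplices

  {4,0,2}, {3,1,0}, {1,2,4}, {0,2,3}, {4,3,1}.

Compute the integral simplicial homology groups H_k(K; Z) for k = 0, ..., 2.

Take the total order 0 < 1 < 2 < 3 < 4 on the vertex set. Then K (dimension 2) consists of the simplices:

  0-simplices (5): [0], [1], [2], [3], [4]
  1-simplices (10): [0,1], [0,2], [0,3], [0,4], [1,2], [1,3], [1,4], [2,3], [2,4], [3,4]
  2-simplices (5): [0,1,3], [0,2,3], [0,2,4], [1,2,4], [1,3,4]

so the chain groups are C_0 ≅ Z^5, C_1 ≅ Z^10, C_2 ≅ Z^5.

Boundary ∂_1: C_1 → C_0 is given by ∂[p,q] = [q] − [p]. For instance
  ∂[2,4] = [4] − [2].
The 5×10 boundary matrix has rank 4 and Smith normal form diag(1,1,1,1).

∂_2: C_2 → C_1 maps a triangle to the signed sum of its edges. For instance
  ∂[0,1,3] = [1,3] − [0,3] + [0,1],
  ∂[0,2,4] = [2,4] − [0,4] + [0,2].
The resulting 10×5 matrix has rank 5, and its Smith normal form has invariant factors (1,1,1,1,1).

Now H_k = ker ∂_k / im ∂_{k+1}, so:

  H_0: rank C_0 − rank ∂_1 = 5 − 4 = 1, and the invariant factors of ∂_1 are all 1, so H_0 = Z.
  H_1: rank ker ∂_1 − rank ∂_2 = (10 − 4) − 5 = 1, and the invariant factors of ∂_2 are all 1, so H_1 = Z.
  H_2: rank ker ∂_2 − rank ∂_3 = (5 − 5) − 0 = 0, and there is no ∂_3, so H_2 = 0.

(K is a triangulation of the Möbius band.)

H_0 = Z,  H_1 = Z,  H_2 = 0.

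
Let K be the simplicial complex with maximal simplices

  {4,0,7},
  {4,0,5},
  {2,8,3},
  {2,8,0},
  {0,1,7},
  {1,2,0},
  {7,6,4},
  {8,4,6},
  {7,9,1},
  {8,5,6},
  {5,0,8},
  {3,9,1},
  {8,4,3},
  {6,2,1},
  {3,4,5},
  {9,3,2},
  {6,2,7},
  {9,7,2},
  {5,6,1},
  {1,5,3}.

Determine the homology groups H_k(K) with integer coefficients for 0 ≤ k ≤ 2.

H_0 ≅ Z,  H_1 ≅ Z ⊕ Z/2Z,  H_2 = 0.

Fix the vertex order 0 < 1 < 2 < 3 < 4 < 5 < 6 < 7 < 8 < 9 and write every simplex with vertices in increasing order. Then dim K = 2 and the simplices of K are:

  0-simplices (10): [0], [1], [2], [3], [4], [5], [6], [7], [8], [9]
  1-simplices (30): (30 of them)
  2-simplices (20): (20 of them)

Hence C_0 ≅ Z^10, C_1 ≅ Z^30, C_2 ≅ Z^20.

The boundary map ∂_1: C_1 → C_0 sends each edge [p,q] (with p < q) to q − p.
As a 10×30 matrix over Z this has rank 9, with invariant factors (1,1,1,1,1,1,1,1,1).

∂_2: C_2 → C_1 acts by ∂[p,q,r] = [q,r] − [p,r] + [p,q]. For instance
  ∂[4,6,7] = [6,7] − [4,7] + [4,6],
  ∂[2,7,9] = [7,9] − [2,9] + [2,7].
The resulting 30×20 matrix has rank 20, and its Smith normal form has invariant factors (1,1,1,1,1,1,1,1,1,1,1,1,1,1,1,1,1,1,1,2).

Now H_k = ker ∂_k / im ∂_{k+1}, so:

  H_0: rank C_0 − rank ∂_1 = 10 − 9 = 1, and the invariant factors of ∂_1 are all 1, so H_0 = Z.
  H_1: rank ker ∂_1 − rank ∂_2 = (30 − 9) − 20 = 1, and ∂_2 has invariant factor 2 > 1, so H_1 = Z ⊕ Z/2Z.
  H_2: rank ker ∂_2 − rank ∂_3 = (20 − 20) − 0 = 0, and there is no ∂_3, so H_2 = 0.

As a check, the Euler characteristic is 10 − 30 + 20 = 0, which agrees with 1 − 1 + 0 = 0.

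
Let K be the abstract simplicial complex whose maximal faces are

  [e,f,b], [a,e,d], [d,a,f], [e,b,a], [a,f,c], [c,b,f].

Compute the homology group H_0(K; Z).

K has 6 vertices, 12 edges, 6 triangles.
rank ∂_0 = 0, rank ∂_1 = 5 ⇒ b_0 = 6 − 0 − 5 = 1; all invariant factors of ∂_1 are 1 so no torsion. So H_0 ≅ Z.

H_0 = Z.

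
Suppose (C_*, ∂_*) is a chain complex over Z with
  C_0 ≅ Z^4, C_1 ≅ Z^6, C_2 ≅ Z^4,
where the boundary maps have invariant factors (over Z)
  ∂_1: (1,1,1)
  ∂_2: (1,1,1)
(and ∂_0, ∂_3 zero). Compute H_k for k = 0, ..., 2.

H_0: b_0 = 4 − 0 − 3 = 1; torsion from ∂_1 factors > 1: none. So H_0 = Z.
H_1: b_1 = 6 − 3 − 3 = 0; torsion from ∂_2 factors > 1: none. So H_1 = 0.
H_2: b_2 = 4 − 3 − 0 = 1; torsion from ∂_3 factors > 1: none. So H_2 = Z.

H_0 = Z,  H_1 = 0,  H_2 = Z.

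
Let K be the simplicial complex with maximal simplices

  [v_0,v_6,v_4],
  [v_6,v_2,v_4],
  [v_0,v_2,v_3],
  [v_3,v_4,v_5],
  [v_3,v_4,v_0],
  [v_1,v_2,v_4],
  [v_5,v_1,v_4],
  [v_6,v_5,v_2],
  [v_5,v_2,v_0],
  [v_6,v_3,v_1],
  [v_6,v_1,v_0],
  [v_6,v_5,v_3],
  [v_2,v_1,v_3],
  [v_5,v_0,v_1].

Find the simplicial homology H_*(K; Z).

Take the total order v_0 < v_1 < v_2 < v_3 < v_4 < v_5 < v_6 on the vertex set. Then K (dimension 2) consists of the simplices:

  0-simplices (7): [v_0], [v_1], [v_2], [v_3], [v_4], [v_5], [v_6]
  1-simplices (21): (21 of them)
  2-simplices (14): (14 of them)

giving chain groups C_0 ≅ Z^7, C_1 ≅ Z^21, C_2 ≅ Z^14.

∂_1: C_1 → C_0 sends each edge [p,q] (with p < q) to q − p. For instance
  ∂[v_1,v_6] = [v_6] − [v_1].
The 7×21 boundary matrix has rank 6 and Smith normal form diag(1,1,1,1,1,1).

∂_2: C_2 → C_1 sends each 2-simplex [p,q,r] to [q,r] − [p,r] + [p,q]. For instance
  ∂[v_3,v_5,v_6] = [v_5,v_6] − [v_3,v_6] + [v_3,v_5],
  ∂[v_1,v_2,v_3] = [v_2,v_3] − [v_1,v_3] + [v_1,v_2].
As a 21×14 matrix over Z this has rank 13, with invariant factors (1,1,1,1,1,1,1,1,1,1,1,1,1).

Computing H_k = (kernel of ∂_k) / (image of ∂_{k+1}):

  H_0: rank C_0 − rank ∂_1 = 7 − 6 = 1, and the invariant factors of ∂_1 are all 1, so H_0 ≅ Z.
  H_1: rank ker ∂_1 − rank ∂_2 = (21 − 6) − 13 = 2, and the invariant factors of ∂_2 are all 1, so H_1 ≅ Z^2.
  H_2: rank ker ∂_2 − rank ∂_3 = (14 − 13) − 0 = 1, and there is no ∂_3, so H_2 ≅ Z.

As a check, the Euler characteristic is 7 − 21 + 14 = 0, which agrees with 1 − 2 + 1 = 0.
(K is a triangulation of the torus T^2.)

H_0 ≅ Z,  H_1 ≅ Z^2,  H_2 ≅ Z.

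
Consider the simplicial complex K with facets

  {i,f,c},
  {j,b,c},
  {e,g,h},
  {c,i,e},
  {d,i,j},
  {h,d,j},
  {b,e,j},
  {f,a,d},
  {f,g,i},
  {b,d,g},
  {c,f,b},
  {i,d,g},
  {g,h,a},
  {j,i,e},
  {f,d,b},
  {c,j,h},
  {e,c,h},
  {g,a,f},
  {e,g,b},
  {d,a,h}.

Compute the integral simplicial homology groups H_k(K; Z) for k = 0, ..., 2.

Take the total order a < b < c < d < e < f < g < h < i < j on the vertex set. Then K (dimension 2) consists of the simplices:

  0-simplices (10): a, b, c, d, e, f, g, h, i, j
  1-simplices (30): ad, af, ag, ah, bc, bd, be, bf, bg, bj, ce, cf, ch, ci, cj, df, dg, dh, di, dj, eg, eh, ei, ej, fg, fi, gh, gi, hj, ij
  2-simplices (20): adf, adh, afg, agh, bcf, bcj, bdf, bdg, beg, bej, ceh, cei, cfi, chj, dgi, dhj, dij, egh, eij, fgi

giving chain groups C_0 ≅ Z^10, C_1 ≅ Z^30, C_2 ≅ Z^20.

∂_1: C_1 → C_0 sends each edge [p,q] (with p < q) to q − p. For instance
  ∂ce = e − c.
As a 10×30 matrix over Z this has rank 9, with invariant factors (1,1,1,1,1,1,1,1,1).

The boundary map ∂_2: C_2 → C_1 sends each 2-simplex [p,q,r] to [q,r] − [p,r] + [p,q]. For instance
  ∂bej = ej − bj + be,
  ∂dhj = hj − dj + dh.
The resulting 30×20 matrix has rank 20, and its Smith normal form has invariant factors (1,1,1,1,1,1,1,1,1,1,1,1,1,1,1,1,1,1,1,2).

Reading off H_k = ker ∂_k / im ∂_{k+1}:

  H_0: rank C_0 − rank ∂_1 = 10 − 9 = 1, and the invariant factors of ∂_1 are all 1, so H_0 ≅ Z.
  H_1: rank ker ∂_1 − rank ∂_2 = (30 − 9) − 20 = 1, and ∂_2 has invariant factor 2 > 1, so H_1 ≅ Z ⊕ Z/2Z.
  H_2: rank ker ∂_2 − rank ∂_3 = (20 − 20) − 0 = 0, and there is no ∂_3, so H_2 ≅ 0.

H_0 ≅ Z,  H_1 ≅ Z ⊕ Z/2Z,  H_2 = 0.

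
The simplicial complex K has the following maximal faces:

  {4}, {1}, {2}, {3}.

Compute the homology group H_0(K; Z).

H_0 = Z^4.

Take the total order 1 < 2 < 3 < 4 on the vertex set. Then K (dimension 0) consists of the simplices:

  0-simplices (4): [1], [2], [3], [4]

giving chain groups C_0 ≅ Z^4.

Reading off H_k = ker ∂_k / im ∂_{k+1}:

  H_0: rank C_0 − rank ∂_1 = 4 − 0 = 4, and there is no ∂_1, so H_0 ≅ Z^4.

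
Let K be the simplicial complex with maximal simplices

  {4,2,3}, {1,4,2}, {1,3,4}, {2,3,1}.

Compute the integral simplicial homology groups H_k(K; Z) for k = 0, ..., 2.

Order the vertices as 1 < 2 < 3 < 4. Listing each simplex with vertices in this order, K has dimension 2 with simplices:

  0-simplices (4): [1], [2], [3], [4]
  1-simplices (6): [1,2], [1,3], [1,4], [2,3], [2,4], [3,4]
  2-simplices (4): [1,2,3], [1,2,4], [1,3,4], [2,3,4]

so the chain groups are C_0 ≅ Z^4, C_1 ≅ Z^6, C_2 ≅ Z^4.

Boundary ∂_1: C_1 → C_0 is given by ∂[p,q] = [q] − [p]. For instance
  ∂[1,2] = [2] − [1].
This gives a 4×6 integer matrix of rank 3; reducing to Smith normal form yields diagonal entries (1,1,1).

The boundary map ∂_2: C_2 → C_1 acts by ∂[p,q,r] = [q,r] − [p,r] + [p,q]. For instance
  ∂[1,2,4] = [2,4] − [1,4] + [1,2],
  ∂[1,2,3] = [2,3] − [1,3] + [1,2].
This gives a 6×4 integer matrix of rank 3; reducing to Smith normal form yields diagonal entries (1,1,1).

From H_k ≅ ker(∂_k) / im(∂_{k+1}) we obtain:

  H_0: rank C_0 − rank ∂_1 = 4 − 3 = 1, and the invariant factors of ∂_1 are all 1, so H_0 = Z.
  H_1: rank ker ∂_1 − rank ∂_2 = (6 − 3) − 3 = 0, and the invariant factors of ∂_2 are all 1, so H_1 = 0.
  H_2: rank ker ∂_2 − rank ∂_3 = (4 − 3) − 0 = 1, and there is no ∂_3, so H_2 = Z.

H_0 ≅ Z,  H_1 = 0,  H_2 ≅ Z.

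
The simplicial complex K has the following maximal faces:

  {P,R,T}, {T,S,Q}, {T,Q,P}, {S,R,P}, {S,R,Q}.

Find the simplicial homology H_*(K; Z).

Fix the vertex order P < Q < R < S < T and write every simplex with vertices in increasing order. Then dim K = 2 and the simplices of K are:

  0-simplices (5): P, Q, R, S, T
  1-simplices (10): PQ, PR, PS, PT, QR, QS, QT, RS, RT, ST
  2-simplices (5): PQT, PRS, PRT, QRS, QST

Hence C_0 ≅ Z^5, C_1 ≅ Z^10, C_2 ≅ Z^5.

Boundary ∂_1: C_1 → C_0 is given by ∂[p,q] = [q] − [p]. For instance
  ∂PT = T − P.
This gives a 5×10 integer matrix of rank 4; reducing to Smith normal form yields diagonal entries (1,1,1,1).

∂_2: C_2 → C_1 acts by ∂[p,q,r] = [q,r] − [p,r] + [p,q]. For instance
  ∂QST = ST − QT + QS,
  ∂PQT = QT − PT + PQ.
The resulting 10×5 matrix has rank 5, and its Smith normal form has invariant factors (1,1,1,1,1).

Now H_k = ker ∂_k / im ∂_{k+1}, so:

  H_0: rank C_0 − rank ∂_1 = 5 − 4 = 1, and the invariant factors of ∂_1 are all 1, so H_0 ≅ Z.
  H_1: rank ker ∂_1 − rank ∂_2 = (10 − 4) − 5 = 1, and the invariant factors of ∂_2 are all 1, so H_1 ≅ Z.
  H_2: rank ker ∂_2 − rank ∂_3 = (5 − 5) − 0 = 0, and there is no ∂_3, so H_2 ≅ 0.

H_0 ≅ Z,  H_1 ≅ Z,  H_2 = 0.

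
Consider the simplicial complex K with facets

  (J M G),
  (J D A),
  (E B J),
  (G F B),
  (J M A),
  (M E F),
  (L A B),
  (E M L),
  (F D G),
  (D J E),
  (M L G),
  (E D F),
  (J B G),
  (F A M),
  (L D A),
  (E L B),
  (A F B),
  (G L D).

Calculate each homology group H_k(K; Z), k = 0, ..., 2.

Fix the vertex order A < B < D < E < F < G < J < L < M and write every simplex with vertices in increasing order. Then dim K = 2 and the simplices of K are:

  0-simplices (9): A, B, D, E, F, G, J, L, M
  1-simplices (27): AB, AD, AF, AJ, AL, AM, BE, BF, BG, BJ, BL, DE, DF, DG, DJ, DL, EF, EJ, EL, EM, FG, FM, GJ, GL, GM, JM, LM
  2-simplices (18): ABF, ABL, ADJ, ADL, AFM, AJM, BEJ, BEL, BFG, BGJ, DEF, DEJ, DFG, DGL, EFM, ELM, GJM, GLM

so the chain groups are C_0 ≅ Z^9, C_1 ≅ Z^27, C_2 ≅ Z^18.

∂_1: C_1 → C_0 sends each edge [p,q] (with p < q) to q − p.
As a 9×27 matrix over Z this has rank 8, with invariant factors (1,1,1,1,1,1,1,1).

∂_2: C_2 → C_1 acts by ∂[p,q,r] = [q,r] − [p,r] + [p,q]. For instance
  ∂BEL = EL − BL + BE,
  ∂DEJ = EJ − DJ + DE.
The resulting 27×18 matrix has rank 17, and its Smith normal form has invariant factors (1,1,1,1,1,1,1,1,1,1,1,1,1,1,1,1,1).

Computing H_k = (kernel of ∂_k) / (image of ∂_{k+1}):

  H_0: rank C_0 − rank ∂_1 = 9 − 8 = 1, and the invariant factors of ∂_1 are all 1, so H_0 ≅ Z.
  H_1: rank ker ∂_1 − rank ∂_2 = (27 − 8) − 17 = 2, and the invariant factors of ∂_2 are all 1, so H_1 ≅ Z^2.
  H_2: rank ker ∂_2 − rank ∂_3 = (18 − 17) − 0 = 1, and there is no ∂_3, so H_2 ≅ Z.

H_0 = Z,  H_1 = Z^2,  H_2 = Z.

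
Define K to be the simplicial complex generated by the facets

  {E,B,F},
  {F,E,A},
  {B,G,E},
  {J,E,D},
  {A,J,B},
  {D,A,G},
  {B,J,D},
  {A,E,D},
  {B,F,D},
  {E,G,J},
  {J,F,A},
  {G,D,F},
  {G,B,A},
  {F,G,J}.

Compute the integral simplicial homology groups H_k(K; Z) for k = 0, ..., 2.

Order the vertices as A < B < D < E < F < G < J. Listing each simplex with vertices in this order, K has dimension 2 with simplices:

  0-simplices (7): A, B, D, E, F, G, J
  1-simplices (21): AB, AD, AE, AF, AG, AJ, BD, BE, BF, BG, BJ, DE, DF, DG, DJ, EF, EG, EJ, FG, FJ, GJ
  2-simplices (14): ABG, ABJ, ADE, ADG, AEF, AFJ, BDF, BDJ, BEF, BEG, DEJ, DFG, EGJ, FGJ

Hence C_0 ≅ Z^7, C_1 ≅ Z^21, C_2 ≅ Z^14.

Boundary ∂_1: C_1 → C_0 is given by ∂[p,q] = [q] − [p]. For instance
  ∂GJ = J − G.
This gives a 7×21 integer matrix of rank 6; reducing to Smith normal form yields diagonal entries (1,1,1,1,1,1).

∂_2: C_2 → C_1 sends each 2-simplex [p,q,r] to [q,r] − [p,r] + [p,q]. For instance
  ∂DFG = FG − DG + DF,
  ∂AFJ = FJ − AJ + AF.
As a 21×14 matrix over Z this has rank 13, with invariant factors (1,1,1,1,1,1,1,1,1,1,1,1,1).

From H_k ≅ ker(∂_k) / im(∂_{k+1}) we obtain:

  H_0: rank C_0 − rank ∂_1 = 7 − 6 = 1, and the invariant factors of ∂_1 are all 1, so H_0 ≅ Z.
  H_1: rank ker ∂_1 − rank ∂_2 = (21 − 6) − 13 = 2, and the invariant factors of ∂_2 are all 1, so H_1 ≅ Z^2.
  H_2: rank ker ∂_2 − rank ∂_3 = (14 − 13) − 0 = 1, and there is no ∂_3, so H_2 ≅ Z.

H_0 ≅ Z,  H_1 ≅ Z^2,  H_2 ≅ Z.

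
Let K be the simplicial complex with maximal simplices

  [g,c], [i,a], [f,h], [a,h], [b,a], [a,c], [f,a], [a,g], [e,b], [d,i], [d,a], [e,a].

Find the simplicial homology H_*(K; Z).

H_0 ≅ Z,  H_1 ≅ Z^4.

Take the total order a < b < c < d < e < f < g < h < i on the vertex set. Then K (dimension 1) consists of the simplices:

  0-simplices (9): a, b, c, d, e, f, g, h, i
  1-simplices (12): ab, ac, ad, ae, af, ag, ah, ai, be, cg, di, fh

so the chain groups are C_0 ≅ Z^9, C_1 ≅ Z^12.

Boundary ∂_1: C_1 → C_0 maps an edge to its endpoints' difference, ∂[p,q] = q − p. For instance
  ∂ad = d − a.
The 9×12 boundary matrix has rank 8 and Smith normal form diag(1,1,1,1,1,1,1,1).

From H_k ≅ ker(∂_k) / im(∂_{k+1}) we obtain:

  H_0: rank C_0 − rank ∂_1 = 9 − 8 = 1, and the invariant factors of ∂_1 are all 1, so H_0 ≅ Z.
  H_1: rank ker ∂_1 − rank ∂_2 = (12 − 8) − 0 = 4, and there is no ∂_2, so H_1 ≅ Z^4.

As a check, the Euler characteristic is 9 − 12 = -3, which agrees with 1 − 4 = -3.
(K is a triangulation of a wedge of 4 circles.)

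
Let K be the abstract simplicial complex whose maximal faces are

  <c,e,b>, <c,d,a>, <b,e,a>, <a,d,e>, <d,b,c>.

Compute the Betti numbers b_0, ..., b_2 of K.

b_0 = 1, b_1 = 1, b_2 = 0.

We work with the vertex ordering a < b < c < d < e. The simplices of K, each written with vertices in increasing order, are:

  0-simplices (5): a, b, c, d, e
  1-simplices (10): ab, ac, ad, ae, bc, bd, be, cd, ce, de
  2-simplices (5): abe, acd, ade, bcd, bce

Hence C_0 ≅ Z^5, C_1 ≅ Z^10, C_2 ≅ Z^5.

The boundary map ∂_1: C_1 → C_0 is given by ∂[p,q] = [q] − [p]. For instance
  ∂bd = d − b.
The 5×10 boundary matrix has rank 4 and Smith normal form diag(1,1,1,1).

The boundary map ∂_2: C_2 → C_1 acts by ∂[p,q,r] = [q,r] − [p,r] + [p,q]. For instance
  ∂bce = ce − be + bc,
  ∂bcd = cd − bd + bc.
The 10×5 boundary matrix has rank 5 and Smith normal form diag(1,1,1,1,1).

From H_k ≅ ker(∂_k) / im(∂_{k+1}) we obtain:

  H_0: rank C_0 − rank ∂_1 = 5 − 4 = 1, and the invariant factors of ∂_1 are all 1, so H_0 ≅ Z.
  H_1: rank ker ∂_1 − rank ∂_2 = (10 − 4) − 5 = 1, and the invariant factors of ∂_2 are all 1, so H_1 ≅ Z.
  H_2: rank ker ∂_2 − rank ∂_3 = (5 − 5) − 0 = 0, and there is no ∂_3, so H_2 ≅ 0.

Hence the Betti numbers are b_0 = 1, b_1 = 1, b_2 = 0.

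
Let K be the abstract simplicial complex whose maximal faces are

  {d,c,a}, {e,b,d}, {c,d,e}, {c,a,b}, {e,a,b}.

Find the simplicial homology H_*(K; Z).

We work with the vertex ordering a < b < c < d < e. The simplices of K, each written with vertices in increasing order, are:

  0-simplices (5): a, b, c, d, e
  1-simplices (10): ab, ac, ad, ae, bc, bd, be, cd, ce, de
  2-simplices (5): abc, abe, acd, bde, cde

Hence C_0 ≅ Z^5, C_1 ≅ Z^10, C_2 ≅ Z^5.

Boundary ∂_1: C_1 → C_0 is given by ∂[p,q] = [q] − [p]. For instance
  ∂ac = c − a.
The 5×10 boundary matrix has rank 4 and Smith normal form diag(1,1,1,1).

∂_2: C_2 → C_1 sends each 2-simplex [p,q,r] to [q,r] − [p,r] + [p,q]. For instance
  ∂acd = cd − ad + ac,
  ∂bde = de − be + bd.
The resulting 10×5 matrix has rank 5, and its Smith normal form has invariant factors (1,1,1,1,1).

Now H_k = ker ∂_k / im ∂_{k+1}, so:

  H_0: rank C_0 − rank ∂_1 = 5 − 4 = 1, and the invariant factors of ∂_1 are all 1, so H_0 = Z.
  H_1: rank ker ∂_1 − rank ∂_2 = (10 − 4) − 5 = 1, and the invariant factors of ∂_2 are all 1, so H_1 = Z.
  H_2: rank ker ∂_2 − rank ∂_3 = (5 − 5) − 0 = 0, and there is no ∂_3, so H_2 = 0.

H_0 = Z,  H_1 = Z,  H_2 = 0.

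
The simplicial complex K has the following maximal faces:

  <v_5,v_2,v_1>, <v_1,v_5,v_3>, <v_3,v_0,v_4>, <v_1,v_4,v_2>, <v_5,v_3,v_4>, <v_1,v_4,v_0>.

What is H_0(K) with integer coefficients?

H_0 ≅ Z.

Fix the vertex order v_0 < v_1 < v_2 < v_3 < v_4 < v_5 and write every simplex with vertices in increasing order. Then dim K = 2 and the simplices of K are:

  0-simplices (6): [v_0], [v_1], [v_2], [v_3], [v_4], [v_5]
  1-simplices (12): [v_0,v_1], [v_0,v_3], [v_0,v_4], [v_1,v_2], [v_1,v_3], [v_1,v_4], [v_1,v_5], [v_2,v_4], [v_2,v_5], [v_3,v_4], [v_3,v_5], [v_4,v_5]
  2-simplices (6): [v_0,v_1,v_4], [v_0,v_3,v_4], [v_1,v_2,v_4], [v_1,v_2,v_5], [v_1,v_3,v_5], [v_3,v_4,v_5]

Hence C_0 ≅ Z^6, C_1 ≅ Z^12, C_2 ≅ Z^6.

Boundary ∂_1: C_1 → C_0 sends each edge [p,q] (with p < q) to q − p.
The resulting 6×12 matrix has rank 5, and its Smith normal form has invariant factors (1,1,1,1,1).

The boundary map ∂_2: C_2 → C_1 sends each 2-simplex [p,q,r] to [q,r] − [p,r] + [p,q]. For instance
  ∂[v_1,v_3,v_5] = [v_3,v_5] − [v_1,v_5] + [v_1,v_3],
  ∂[v_1,v_2,v_5] = [v_2,v_5] − [v_1,v_5] + [v_1,v_2].
As a 12×6 matrix over Z this has rank 6, with invariant factors (1,1,1,1,1,1).

Computing H_k = (kernel of ∂_k) / (image of ∂_{k+1}):

  H_0: rank C_0 − rank ∂_1 = 6 − 5 = 1, and the invariant factors of ∂_1 are all 1, so H_0 = Z.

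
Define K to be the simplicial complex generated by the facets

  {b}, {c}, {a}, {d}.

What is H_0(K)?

We work with the vertex ordering a < b < c < d. The simplices of K, each written with vertices in increasing order, are:

  0-simplices (4): a, b, c, d

giving chain groups C_0 ≅ Z^4.

Now H_k = ker ∂_k / im ∂_{k+1}, so:

  H_0: rank C_0 − rank ∂_1 = 4 − 0 = 4, and there is no ∂_1, so H_0 ≅ Z^4.

H_0 ≅ Z^4.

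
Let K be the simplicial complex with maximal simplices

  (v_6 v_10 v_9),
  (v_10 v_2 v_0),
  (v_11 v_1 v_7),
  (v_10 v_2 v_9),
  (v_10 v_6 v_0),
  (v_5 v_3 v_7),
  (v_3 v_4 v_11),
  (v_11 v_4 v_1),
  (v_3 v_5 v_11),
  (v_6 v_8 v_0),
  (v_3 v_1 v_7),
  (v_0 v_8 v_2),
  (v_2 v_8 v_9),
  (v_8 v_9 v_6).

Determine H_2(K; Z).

Order the vertices as v_0 < v_1 < v_2 < v_3 < v_4 < v_5 < v_6 < v_7 < v_8 < v_9 < v_10 < v_11. Listing each simplex with vertices in this order, K has dimension 2 with simplices:

  0-simplices (12): [v_0], [v_1], [v_2], [v_3], [v_4], [v_5], [v_6], [v_7], [v_8], [v_9], [v_10], [v_11]
  1-simplices (24): (24 of them)
  2-simplices (14): (14 of them)

so the chain groups are C_0 ≅ Z^12, C_1 ≅ Z^24, C_2 ≅ Z^14.

The boundary map ∂_1: C_1 → C_0 is given by ∂[p,q] = [q] − [p]. For instance
  ∂[v_2,v_10] = [v_10] − [v_2].
The resulting 12×24 matrix has rank 10, and its Smith normal form has invariant factors (1,1,1,1,1,1,1,1,1,1).

Boundary ∂_2: C_2 → C_1 acts by ∂[p,q,r] = [q,r] − [p,r] + [p,q]. For instance
  ∂[v_0,v_2,v_10] = [v_2,v_10] − [v_0,v_10] + [v_0,v_2],
  ∂[v_1,v_4,v_11] = [v_4,v_11] − [v_1,v_11] + [v_1,v_4].
The 24×14 boundary matrix has rank 13 and Smith normal form diag(1,1,1,1,1,1,1,1,1,1,1,1,1).

From H_k ≅ ker(∂_k) / im(∂_{k+1}) we obtain:

  H_2: rank ker ∂_2 − rank ∂_3 = (14 − 13) − 0 = 1, and there is no ∂_3, so H_2 = Z.

H_2 = Z.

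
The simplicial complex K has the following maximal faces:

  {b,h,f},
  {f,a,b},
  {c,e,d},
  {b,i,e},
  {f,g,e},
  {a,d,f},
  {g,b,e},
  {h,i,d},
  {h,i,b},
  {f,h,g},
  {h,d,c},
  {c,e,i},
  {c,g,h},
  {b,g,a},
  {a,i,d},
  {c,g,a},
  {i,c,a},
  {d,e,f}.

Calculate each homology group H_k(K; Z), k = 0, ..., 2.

H_0 = Z,  H_1 = Z ⊕ Z/2Z,  H_2 = 0.

K has 9 vertices, 27 edges, 18 triangles.
rank ∂_0 = 0, rank ∂_1 = 8 ⇒ b_0 = 9 − 0 − 8 = 1; all invariant factors of ∂_1 are 1 so no torsion. So H_0 = Z.
rank ∂_1 = 8, rank ∂_2 = 18 ⇒ b_1 = 27 − 8 − 18 = 1; ∂_2 has invariant factor(s) [2] giving torsion. So H_1 = Z ⊕ Z/2Z.
rank ∂_2 = 18, rank ∂_3 = 0 ⇒ b_2 = 18 − 18 − 0 = 0. So H_2 = 0.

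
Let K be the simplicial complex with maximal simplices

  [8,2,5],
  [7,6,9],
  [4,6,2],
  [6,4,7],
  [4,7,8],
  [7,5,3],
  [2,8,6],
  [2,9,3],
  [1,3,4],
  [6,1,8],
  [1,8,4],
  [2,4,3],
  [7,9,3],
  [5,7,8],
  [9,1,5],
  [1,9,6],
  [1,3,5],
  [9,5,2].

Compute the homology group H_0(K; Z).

Take the total order 1 < 2 < 3 < 4 < 5 < 6 < 7 < 8 < 9 on the vertex set. Then K (dimension 2) consists of the simplices:

  0-simplices (9): [1], [2], [3], [4], [5], [6], [7], [8], [9]
  1-simplices (27): (27 of them)
  2-simplices (18): [1,3,4], [1,3,5], [1,4,8], [1,5,9], [1,6,8], [1,6,9], [2,3,4], [2,3,9], [2,4,6], [2,5,8], [2,5,9], [2,6,8], [3,5,7], [3,7,9], [4,6,7], [4,7,8], [5,7,8], [6,7,9]

Hence C_0 ≅ Z^9, C_1 ≅ Z^27, C_2 ≅ Z^18.

∂_1: C_1 → C_0 is given by ∂[p,q] = [q] − [p]. For instance
  ∂[3,9] = [9] − [3].
This gives a 9×27 integer matrix of rank 8; reducing to Smith normal form yields diagonal entries (1,1,1,1,1,1,1,1).

The boundary map ∂_2: C_2 → C_1 sends each 2-simplex [p,q,r] to [q,r] − [p,r] + [p,q]. For instance
  ∂[2,3,9] = [3,9] − [2,9] + [2,3],
  ∂[3,5,7] = [5,7] − [3,7] + [3,5].
The 27×18 boundary matrix has rank 18 and Smith normal form diag(1,1,1,1,1,1,1,1,1,1,1,1,1,1,1,1,1,2).

From H_k ≅ ker(∂_k) / im(∂_{k+1}) we obtain:

  H_0: rank C_0 − rank ∂_1 = 9 − 8 = 1, and the invariant factors of ∂_1 are all 1, so H_0 ≅ Z.

H_0 ≅ Z.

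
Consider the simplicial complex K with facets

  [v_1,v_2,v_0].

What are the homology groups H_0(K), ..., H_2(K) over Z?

H_0 = Z,  H_1 = 0,  H_2 = 0.

Order the vertices as v_0 < v_1 < v_2. Listing each simplex with vertices in this order, K has dimension 2 with simplices:

  0-simplices (3): [v_0], [v_1], [v_2]
  1-simplices (3): [v_0,v_1], [v_0,v_2], [v_1,v_2]
  2-simplices (1): [v_0,v_1,v_2]

so the chain groups are C_0 ≅ Z^3, C_1 ≅ Z^3, C_2 ≅ Z^1.

∂_1: C_1 → C_0 sends each edge [p,q] (with p < q) to q − p. For instance
  ∂[v_0,v_2] = [v_2] − [v_0].
The resulting 3×3 matrix has rank 2, and its Smith normal form has invariant factors (1,1).

The boundary map ∂_2: C_2 → C_1 acts by ∂[p,q,r] = [q,r] − [p,r] + [p,q]. For instance
  ∂[v_0,v_1,v_2] = [v_1,v_2] − [v_0,v_2] + [v_0,v_1].
As a 3×1 matrix over Z this has rank 1, with invariant factors (1).

From H_k ≅ ker(∂_k) / im(∂_{k+1}) we obtain:

  H_0: rank C_0 − rank ∂_1 = 3 − 2 = 1, and the invariant factors of ∂_1 are all 1, so H_0 ≅ Z.
  H_1: rank ker ∂_1 − rank ∂_2 = (3 − 2) − 1 = 0, and the invariant factors of ∂_2 are all 1, so H_1 ≅ 0.
  H_2: rank ker ∂_2 − rank ∂_3 = (1 − 1) − 0 = 0, and there is no ∂_3, so H_2 ≅ 0.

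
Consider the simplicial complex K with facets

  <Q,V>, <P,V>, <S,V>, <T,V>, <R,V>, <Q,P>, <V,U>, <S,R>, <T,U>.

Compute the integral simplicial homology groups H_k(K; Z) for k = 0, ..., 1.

K has 7 vertices, 9 edges.
rank ∂_0 = 0, rank ∂_1 = 6 ⇒ b_0 = 7 − 0 − 6 = 1; all invariant factors of ∂_1 are 1 so no torsion. So H_0 = Z.
rank ∂_1 = 6, rank ∂_2 = 0 ⇒ b_1 = 9 − 6 − 0 = 3. So H_1 = Z^3.

H_0 ≅ Z,  H_1 ≅ Z^3.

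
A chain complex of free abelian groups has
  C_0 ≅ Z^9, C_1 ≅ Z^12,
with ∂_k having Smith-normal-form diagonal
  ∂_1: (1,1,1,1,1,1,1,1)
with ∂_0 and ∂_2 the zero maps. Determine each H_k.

H_0 ≅ Z,  H_1 ≅ Z^4.

H_0: b_0 = 9 − 0 − 8 = 1; torsion from ∂_1 factors > 1: none. So H_0 ≅ Z.
H_1: b_1 = 12 − 8 − 0 = 4; torsion from ∂_2 factors > 1: none. So H_1 ≅ Z^4.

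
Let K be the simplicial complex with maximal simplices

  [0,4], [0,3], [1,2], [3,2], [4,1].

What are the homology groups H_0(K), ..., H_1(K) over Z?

Fix the vertex order 0 < 1 < 2 < 3 < 4 and write every simplex with vertices in increasing order. Then dim K = 1 and the simplices of K are:

  0-simplices (5): [0], [1], [2], [3], [4]
  1-simplices (5): [0,3], [0,4], [1,2], [1,4], [2,3]

giving chain groups C_0 ≅ Z^5, C_1 ≅ Z^5.

∂_1: C_1 → C_0 is given by ∂[p,q] = [q] − [p].
The 5×5 boundary matrix has rank 4 and Smith normal form diag(1,1,1,1).

From H_k ≅ ker(∂_k) / im(∂_{k+1}) we obtain:

  H_0: rank C_0 − rank ∂_1 = 5 − 4 = 1, and the invariant factors of ∂_1 are all 1, so H_0 ≅ Z.
  H_1: rank ker ∂_1 − rank ∂_2 = (5 − 4) − 0 = 1, and there is no ∂_2, so H_1 ≅ Z.

As a check, the Euler characteristic is 5 − 5 = 0, which agrees with 1 − 1 = 0.

H_0 = Z,  H_1 = Z.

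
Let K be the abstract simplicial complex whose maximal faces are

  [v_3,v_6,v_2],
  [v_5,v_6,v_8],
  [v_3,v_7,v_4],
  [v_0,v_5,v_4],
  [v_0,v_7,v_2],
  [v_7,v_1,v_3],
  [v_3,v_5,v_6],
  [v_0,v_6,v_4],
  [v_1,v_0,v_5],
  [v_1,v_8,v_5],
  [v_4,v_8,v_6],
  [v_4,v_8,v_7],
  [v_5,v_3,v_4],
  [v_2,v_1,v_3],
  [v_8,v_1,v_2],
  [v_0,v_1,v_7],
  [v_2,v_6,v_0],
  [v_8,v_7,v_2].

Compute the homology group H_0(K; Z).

Fix the vertex order v_0 < v_1 < v_2 < v_3 < v_4 < v_5 < v_6 < v_7 < v_8 and write every simplex with vertices in increasing order. Then dim K = 2 and the simplices of K are:

  0-simplices (9): [v_0], [v_1], [v_2], [v_3], [v_4], [v_5], [v_6], [v_7], [v_8]
  1-simplices (27): (27 of them)
  2-simplices (18): (18 of them)

giving chain groups C_0 ≅ Z^9, C_1 ≅ Z^27, C_2 ≅ Z^18.

Boundary ∂_1: C_1 → C_0 is given by ∂[p,q] = [q] − [p]. For instance
  ∂[v_4,v_6] = [v_6] − [v_4].
This gives a 9×27 integer matrix of rank 8; reducing to Smith normal form yields diagonal entries (1,1,1,1,1,1,1,1).

Boundary ∂_2: C_2 → C_1 acts by ∂[p,q,r] = [q,r] − [p,r] + [p,q]. For instance
  ∂[v_1,v_3,v_7] = [v_3,v_7] − [v_1,v_7] + [v_1,v_3],
  ∂[v_1,v_5,v_8] = [v_5,v_8] − [v_1,v_8] + [v_1,v_5].
As a 27×18 matrix over Z this has rank 18, with invariant factors (1,1,1,1,1,1,1,1,1,1,1,1,1,1,1,1,1,2).

Now H_k = ker ∂_k / im ∂_{k+1}, so:

  H_0: rank C_0 − rank ∂_1 = 9 − 8 = 1, and the invariant factors of ∂_1 are all 1, so H_0 ≅ Z.

(K is a triangulation of the Klein bottle.)

H_0 = Z.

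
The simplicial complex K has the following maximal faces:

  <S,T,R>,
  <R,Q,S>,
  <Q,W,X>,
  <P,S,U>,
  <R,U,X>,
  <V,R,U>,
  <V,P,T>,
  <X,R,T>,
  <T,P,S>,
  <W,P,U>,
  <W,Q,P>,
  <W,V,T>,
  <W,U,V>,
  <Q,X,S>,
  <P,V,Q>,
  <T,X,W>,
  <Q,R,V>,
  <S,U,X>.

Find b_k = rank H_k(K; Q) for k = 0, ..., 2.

Take the total order P < Q < R < S < T < U < V < W < X on the vertex set. Then K (dimension 2) consists of the simplices:

  0-simplices (9): P, Q, R, S, T, U, V, W, X
  1-simplices (27): PQ, PS, PT, PU, PV, PW, QR, QS, QV, QW, QX, RS, RT, RU, RV, RX, ST, SU, SX, TV, TW, TX, UV, UW, UX, VW, WX
  2-simplices (18): PQV, PQW, PST, PSU, PTV, PUW, QRS, QRV, QSX, QWX, RST, RTX, RUV, RUX, SUX, TVW, TWX, UVW

giving chain groups C_0 ≅ Z^9, C_1 ≅ Z^27, C_2 ≅ Z^18.

Boundary ∂_1: C_1 → C_0 is given by ∂[p,q] = [q] − [p]. For instance
  ∂PT = T − P.
This gives a 9×27 integer matrix of rank 8; reducing to Smith normal form yields diagonal entries (1,1,1,1,1,1,1,1).

∂_2: C_2 → C_1 maps a triangle to the signed sum of its edges. For instance
  ∂QWX = WX − QX + QW,
  ∂PQW = QW − PW + PQ.
The resulting 27×18 matrix has rank 18, and its Smith normal form has invariant factors (1,1,1,1,1,1,1,1,1,1,1,1,1,1,1,1,1,2).

From H_k ≅ ker(∂_k) / im(∂_{k+1}) we obtain:

  H_0: rank C_0 − rank ∂_1 = 9 − 8 = 1, and the invariant factors of ∂_1 are all 1, so H_0 ≅ Z.
  H_1: rank ker ∂_1 − rank ∂_2 = (27 − 8) − 18 = 1, and ∂_2 has invariant factor 2 > 1, so H_1 ≅ Z × Z/2.
  H_2: rank ker ∂_2 − rank ∂_3 = (18 − 18) − 0 = 0, and there is no ∂_3, so H_2 ≅ 0.

Hence the Betti numbers are b_0 = 1, b_1 = 1, b_2 = 0.

b_0 = 1, b_1 = 1, b_2 = 0.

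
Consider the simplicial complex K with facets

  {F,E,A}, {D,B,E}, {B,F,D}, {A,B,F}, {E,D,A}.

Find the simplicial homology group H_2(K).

H_2 ≅ 0.

Take the total order A < B < D < E < F on the vertex set. Then K (dimension 2) consists of the simplices:

  0-simplices (5): A, B, D, E, F
  1-simplices (10): AB, AD, AE, AF, BD, BE, BF, DE, DF, EF
  2-simplices (5): ABF, ADE, AEF, BDE, BDF

Hence C_0 ≅ Z^5, C_1 ≅ Z^10, C_2 ≅ Z^5.

∂_1: C_1 → C_0 maps an edge to its endpoints' difference, ∂[p,q] = q − p. For instance
  ∂EF = F − E.
The resulting 5×10 matrix has rank 4, and its Smith normal form has invariant factors (1,1,1,1).

The boundary map ∂_2: C_2 → C_1 sends each 2-simplex [p,q,r] to [q,r] − [p,r] + [p,q]. For instance
  ∂BDE = DE − BE + BD,
  ∂BDF = DF − BF + BD.
The resulting 10×5 matrix has rank 5, and its Smith normal form has invariant factors (1,1,1,1,1).

Now H_k = ker ∂_k / im ∂_{k+1}, so:

  H_2: rank ker ∂_2 − rank ∂_3 = (5 − 5) − 0 = 0, and there is no ∂_3, so H_2 ≅ 0.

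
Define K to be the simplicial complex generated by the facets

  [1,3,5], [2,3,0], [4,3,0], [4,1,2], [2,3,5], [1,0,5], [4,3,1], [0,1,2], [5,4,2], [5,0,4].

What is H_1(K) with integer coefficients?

H_1 = Z_2.

Take the total order 0 < 1 < 2 < 3 < 4 < 5 on the vertex set. Then K (dimension 2) consists of the simplices:

  0-simplices (6): [0], [1], [2], [3], [4], [5]
  1-simplices (15): [0,1], [0,2], [0,3], [0,4], [0,5], [1,2], [1,3], [1,4], [1,5], [2,3], [2,4], [2,5], [3,4], [3,5], [4,5]
  2-simplices (10): [0,1,2], [0,1,5], [0,2,3], [0,3,4], [0,4,5], [1,2,4], [1,3,4], [1,3,5], [2,3,5], [2,4,5]

Hence C_0 ≅ Z^6, C_1 ≅ Z^15, C_2 ≅ Z^10.

Boundary ∂_1: C_1 → C_0 sends each edge [p,q] (with p < q) to q − p. For instance
  ∂[2,4] = [4] − [2].
The 6×15 boundary matrix has rank 5 and Smith normal form diag(1,1,1,1,1).

Boundary ∂_2: C_2 → C_1 sends each 2-simplex [p,q,r] to [q,r] − [p,r] + [p,q]. For instance
  ∂[0,1,5] = [1,5] − [0,5] + [0,1],
  ∂[2,3,5] = [3,5] − [2,5] + [2,3].
The resulting 15×10 matrix has rank 10, and its Smith normal form has invariant factors (1,1,1,1,1,1,1,1,1,2).

Computing H_k = (kernel of ∂_k) / (image of ∂_{k+1}):

  H_1: rank ker ∂_1 − rank ∂_2 = (15 − 5) − 10 = 0, and ∂_2 has invariant factor 2 > 1, so H_1 ≅ Z_2.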